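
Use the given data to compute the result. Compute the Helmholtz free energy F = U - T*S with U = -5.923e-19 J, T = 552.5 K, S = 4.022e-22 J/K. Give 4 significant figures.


Step 1: T*S = 552.5 * 4.022e-22 = 2.222e-19 J
Step 2: F = U - T*S = -5.923e-19 - 2.222e-19
Step 3: F = -8.145e-19 J

-8.145e-19


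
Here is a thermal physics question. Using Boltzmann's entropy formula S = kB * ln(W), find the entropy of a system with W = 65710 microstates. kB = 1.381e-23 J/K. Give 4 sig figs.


Step 1: ln(W) = ln(65710) = 11.09
Step 2: S = kB * ln(W) = 1.381e-23 * 11.09
Step 3: S = 1.532e-22 J/K

1.532e-22


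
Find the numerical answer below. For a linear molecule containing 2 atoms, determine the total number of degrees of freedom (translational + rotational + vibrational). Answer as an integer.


Step 1: Translational DOF = 3
Step 2: Rotational DOF (linear) = 2
Step 3: Vibrational DOF = 3*2 - 5 = 1
Step 4: Total = 3 + 2 + 1 = 6

6


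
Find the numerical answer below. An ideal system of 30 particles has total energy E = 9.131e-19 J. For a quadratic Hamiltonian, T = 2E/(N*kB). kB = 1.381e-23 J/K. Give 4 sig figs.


Step 1: Numerator = 2*E = 2*9.131e-19 = 1.826e-18 J
Step 2: Denominator = N*kB = 30*1.381e-23 = 4.143e-22
Step 3: T = 1.826e-18 / 4.143e-22 = 4408 K

4408


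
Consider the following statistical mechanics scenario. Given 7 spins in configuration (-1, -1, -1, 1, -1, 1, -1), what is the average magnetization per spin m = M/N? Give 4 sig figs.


Step 1: Count up spins (+1): 2, down spins (-1): 5
Step 2: Total magnetization M = 2 - 5 = -3
Step 3: m = M/N = -3/7 = -0.4286

-0.4286


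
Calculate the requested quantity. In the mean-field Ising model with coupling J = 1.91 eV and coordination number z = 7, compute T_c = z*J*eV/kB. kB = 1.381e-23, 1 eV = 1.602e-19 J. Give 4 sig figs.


Step 1: z*J = 7*1.91 = 13.37 eV
Step 2: Convert to Joules: 13.37*1.602e-19 = 2.142e-18 J
Step 3: T_c = 2.142e-18 / 1.381e-23 = 1.551e+05 K

1.551e+05


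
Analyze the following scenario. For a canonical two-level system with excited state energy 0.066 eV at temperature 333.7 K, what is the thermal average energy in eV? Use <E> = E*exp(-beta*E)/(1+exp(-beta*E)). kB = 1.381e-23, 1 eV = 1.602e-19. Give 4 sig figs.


Step 1: beta*E = 0.066*1.602e-19/(1.381e-23*333.7) = 2.294
Step 2: exp(-beta*E) = 0.1008
Step 3: <E> = 0.066*0.1008/(1+0.1008) = 0.006045 eV

0.006045


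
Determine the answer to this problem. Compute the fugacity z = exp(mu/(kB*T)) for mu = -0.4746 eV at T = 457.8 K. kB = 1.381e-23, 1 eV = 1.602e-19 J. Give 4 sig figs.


Step 1: Convert mu to Joules: -0.4746*1.602e-19 = -7.603e-20 J
Step 2: kB*T = 1.381e-23*457.8 = 6.322e-21 J
Step 3: mu/(kB*T) = -12.03
Step 4: z = exp(-12.03) = 5.987e-06

5.987e-06


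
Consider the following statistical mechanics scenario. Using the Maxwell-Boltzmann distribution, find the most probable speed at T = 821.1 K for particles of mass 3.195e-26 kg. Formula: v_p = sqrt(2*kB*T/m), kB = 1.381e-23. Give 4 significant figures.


Step 1: Numerator = 2*kB*T = 2*1.381e-23*821.1 = 2.268e-20
Step 2: Ratio = 2.268e-20 / 3.195e-26 = 7.098e+05
Step 3: v_p = sqrt(7.098e+05) = 842.5 m/s

842.5


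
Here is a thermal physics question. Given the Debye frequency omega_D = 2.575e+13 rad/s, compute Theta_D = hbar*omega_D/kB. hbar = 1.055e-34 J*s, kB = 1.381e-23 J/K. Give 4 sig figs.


Step 1: hbar*omega_D = 1.055e-34 * 2.575e+13 = 2.717e-21 J
Step 2: Theta_D = 2.717e-21 / 1.381e-23
Step 3: Theta_D = 196.7 K

196.7


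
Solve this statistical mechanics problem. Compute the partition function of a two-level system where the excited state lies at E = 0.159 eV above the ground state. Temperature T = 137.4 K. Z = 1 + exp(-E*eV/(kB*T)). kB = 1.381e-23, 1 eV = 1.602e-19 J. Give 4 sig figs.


Step 1: Compute beta*E = E*eV/(kB*T) = 0.159*1.602e-19/(1.381e-23*137.4) = 13.42
Step 2: exp(-beta*E) = exp(-13.42) = 1.479e-06
Step 3: Z = 1 + 1.479e-06 = 1

1


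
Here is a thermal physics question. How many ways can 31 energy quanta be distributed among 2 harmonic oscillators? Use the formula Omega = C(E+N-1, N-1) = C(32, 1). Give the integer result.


Step 1: Use binomial coefficient C(32, 1)
Step 2: Numerator = 32! / 31!
Step 3: Denominator = 1!
Step 4: Omega = 32

32


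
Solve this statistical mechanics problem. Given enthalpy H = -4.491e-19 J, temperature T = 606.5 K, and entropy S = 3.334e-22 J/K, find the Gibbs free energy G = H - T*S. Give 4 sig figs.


Step 1: T*S = 606.5 * 3.334e-22 = 2.022e-19 J
Step 2: G = H - T*S = -4.491e-19 - 2.022e-19
Step 3: G = -6.513e-19 J

-6.513e-19


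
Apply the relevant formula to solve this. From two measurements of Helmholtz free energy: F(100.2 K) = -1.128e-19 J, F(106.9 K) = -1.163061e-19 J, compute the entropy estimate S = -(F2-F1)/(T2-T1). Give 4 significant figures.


Step 1: dF = F2 - F1 = -1.163061e-19 - (-1.128e-19) = -3.5061e-21 J
Step 2: dT = T2 - T1 = 106.9 - 100.2 = 6.7 K
Step 3: S = -dF/dT = -(-3.5061e-21)/6.7 = 5.233e-22 J/K

5.233e-22


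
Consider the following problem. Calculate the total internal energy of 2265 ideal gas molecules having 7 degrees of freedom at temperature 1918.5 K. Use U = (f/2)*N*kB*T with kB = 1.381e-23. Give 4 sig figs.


Step 1: f/2 = 7/2 = 3.5
Step 2: N*kB*T = 2265*1.381e-23*1918.5 = 6.001e-17
Step 3: U = 3.5 * 6.001e-17 = 2.1e-16 J

2.1e-16


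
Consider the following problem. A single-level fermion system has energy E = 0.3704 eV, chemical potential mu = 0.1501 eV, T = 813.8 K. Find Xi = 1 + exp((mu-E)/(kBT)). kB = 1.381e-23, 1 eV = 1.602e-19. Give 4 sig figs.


Step 1: (mu - E) = 0.1501 - 0.3704 = -0.2203 eV
Step 2: x = (mu-E)*eV/(kB*T) = -0.2203*1.602e-19/(1.381e-23*813.8) = -3.14
Step 3: exp(x) = 0.04327
Step 4: Xi = 1 + 0.04327 = 1.043

1.043


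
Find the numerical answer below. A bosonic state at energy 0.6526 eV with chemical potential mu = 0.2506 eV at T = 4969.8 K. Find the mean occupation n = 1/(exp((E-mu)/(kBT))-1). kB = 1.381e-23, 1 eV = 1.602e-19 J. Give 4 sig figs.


Step 1: (E - mu) = 0.402 eV
Step 2: x = (E-mu)*eV/(kB*T) = 0.402*1.602e-19/(1.381e-23*4969.8) = 0.9383
Step 3: exp(x) = 2.556
Step 4: n = 1/(exp(x)-1) = 0.6428

0.6428


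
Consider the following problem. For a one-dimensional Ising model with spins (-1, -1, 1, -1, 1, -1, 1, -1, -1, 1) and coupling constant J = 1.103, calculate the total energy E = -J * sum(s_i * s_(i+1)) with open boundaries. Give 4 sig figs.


Step 1: Nearest-neighbor products: 1, -1, -1, -1, -1, -1, -1, 1, -1
Step 2: Sum of products = -5
Step 3: E = -1.103 * -5 = 5.515

5.515


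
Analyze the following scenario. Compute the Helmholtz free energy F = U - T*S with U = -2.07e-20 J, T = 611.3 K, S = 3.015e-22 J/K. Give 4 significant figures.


Step 1: T*S = 611.3 * 3.015e-22 = 1.843e-19 J
Step 2: F = U - T*S = -2.07e-20 - 1.843e-19
Step 3: F = -2.05e-19 J

-2.05e-19


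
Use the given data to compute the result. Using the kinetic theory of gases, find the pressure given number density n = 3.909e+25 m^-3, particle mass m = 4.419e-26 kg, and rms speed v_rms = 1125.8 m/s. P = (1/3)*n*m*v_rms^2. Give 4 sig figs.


Step 1: v_rms^2 = 1125.8^2 = 1.267e+06
Step 2: n*m = 3.909e+25*4.419e-26 = 1.727
Step 3: P = (1/3)*1.727*1.267e+06 = 7.298e+05 Pa

7.298e+05


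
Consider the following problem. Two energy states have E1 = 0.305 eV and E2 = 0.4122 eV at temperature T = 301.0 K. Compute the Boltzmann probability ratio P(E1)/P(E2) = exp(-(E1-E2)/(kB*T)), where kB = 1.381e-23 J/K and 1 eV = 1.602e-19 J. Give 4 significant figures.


Step 1: Compute energy difference dE = E1 - E2 = 0.305 - 0.4122 = -0.1072 eV
Step 2: Convert to Joules: dE_J = -0.1072 * 1.602e-19 = -1.717e-20 J
Step 3: Compute exponent = -dE_J / (kB * T) = -(-1.717e-20) / (1.381e-23 * 301.0) = 4.131
Step 4: P(E1)/P(E2) = exp(4.131) = 62.26

62.26


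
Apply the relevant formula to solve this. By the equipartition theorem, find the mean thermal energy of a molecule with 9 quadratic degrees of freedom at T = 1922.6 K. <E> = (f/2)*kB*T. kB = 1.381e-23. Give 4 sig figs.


Step 1: f/2 = 9/2 = 4.5
Step 2: kB*T = 1.381e-23 * 1922.6 = 2.655e-20
Step 3: <E> = 4.5 * 2.655e-20 = 1.195e-19 J

1.195e-19


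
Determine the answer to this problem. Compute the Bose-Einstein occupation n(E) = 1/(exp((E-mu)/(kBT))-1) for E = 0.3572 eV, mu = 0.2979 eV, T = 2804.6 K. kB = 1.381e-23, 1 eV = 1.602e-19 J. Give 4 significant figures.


Step 1: (E - mu) = 0.0593 eV
Step 2: x = (E-mu)*eV/(kB*T) = 0.0593*1.602e-19/(1.381e-23*2804.6) = 0.2453
Step 3: exp(x) = 1.278
Step 4: n = 1/(exp(x)-1) = 3.597

3.597


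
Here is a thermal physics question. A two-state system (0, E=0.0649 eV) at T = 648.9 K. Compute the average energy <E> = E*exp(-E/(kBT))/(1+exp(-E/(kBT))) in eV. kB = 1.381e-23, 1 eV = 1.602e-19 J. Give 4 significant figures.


Step 1: beta*E = 0.0649*1.602e-19/(1.381e-23*648.9) = 1.16
Step 2: exp(-beta*E) = 0.3134
Step 3: <E> = 0.0649*0.3134/(1+0.3134) = 0.01549 eV

0.01549


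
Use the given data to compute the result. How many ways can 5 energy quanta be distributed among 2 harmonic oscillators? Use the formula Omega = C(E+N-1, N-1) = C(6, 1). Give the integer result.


Step 1: Use binomial coefficient C(6, 1)
Step 2: Numerator = 6! / 5!
Step 3: Denominator = 1!
Step 4: Omega = 6

6


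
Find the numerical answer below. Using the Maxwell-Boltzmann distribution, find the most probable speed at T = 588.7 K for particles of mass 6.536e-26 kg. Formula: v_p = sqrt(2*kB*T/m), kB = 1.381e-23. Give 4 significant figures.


Step 1: Numerator = 2*kB*T = 2*1.381e-23*588.7 = 1.626e-20
Step 2: Ratio = 1.626e-20 / 6.536e-26 = 2.488e+05
Step 3: v_p = sqrt(2.488e+05) = 498.8 m/s

498.8


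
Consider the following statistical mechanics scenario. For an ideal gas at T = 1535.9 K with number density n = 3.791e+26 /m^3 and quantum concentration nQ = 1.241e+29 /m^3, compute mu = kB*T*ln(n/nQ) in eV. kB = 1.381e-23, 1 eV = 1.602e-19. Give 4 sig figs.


Step 1: n/nQ = 3.791e+26/1.241e+29 = 0.003055
Step 2: ln(n/nQ) = -5.791
Step 3: mu = kB*T*ln(n/nQ) = 2.121e-20*-5.791 = -1.228e-19 J
Step 4: Convert to eV: -1.228e-19/1.602e-19 = -0.7667 eV

-0.7667


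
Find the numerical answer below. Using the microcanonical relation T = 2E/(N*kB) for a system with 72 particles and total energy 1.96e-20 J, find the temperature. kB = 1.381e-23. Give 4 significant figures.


Step 1: Numerator = 2*E = 2*1.96e-20 = 3.92e-20 J
Step 2: Denominator = N*kB = 72*1.381e-23 = 9.943e-22
Step 3: T = 3.92e-20 / 9.943e-22 = 39.42 K

39.42


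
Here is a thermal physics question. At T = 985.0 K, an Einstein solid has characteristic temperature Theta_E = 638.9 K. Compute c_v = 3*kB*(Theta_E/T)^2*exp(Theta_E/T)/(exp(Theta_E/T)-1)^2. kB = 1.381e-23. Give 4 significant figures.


Step 1: x = Theta_E/T = 638.9/985.0 = 0.6486
Step 2: x^2 = 0.4207
Step 3: exp(x) = 1.913
Step 4: c_v = 3*1.381e-23*0.4207*1.913/(1.913-1)^2 = 4.001e-23

4.001e-23


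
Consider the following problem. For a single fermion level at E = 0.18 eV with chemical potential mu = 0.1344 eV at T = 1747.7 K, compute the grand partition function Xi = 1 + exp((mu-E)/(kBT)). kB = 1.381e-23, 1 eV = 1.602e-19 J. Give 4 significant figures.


Step 1: (mu - E) = 0.1344 - 0.18 = -0.0456 eV
Step 2: x = (mu-E)*eV/(kB*T) = -0.0456*1.602e-19/(1.381e-23*1747.7) = -0.3027
Step 3: exp(x) = 0.7388
Step 4: Xi = 1 + 0.7388 = 1.739

1.739


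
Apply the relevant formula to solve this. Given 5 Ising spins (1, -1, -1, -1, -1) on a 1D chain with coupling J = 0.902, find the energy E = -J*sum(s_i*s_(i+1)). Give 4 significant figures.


Step 1: Nearest-neighbor products: -1, 1, 1, 1
Step 2: Sum of products = 2
Step 3: E = -0.902 * 2 = -1.804

-1.804


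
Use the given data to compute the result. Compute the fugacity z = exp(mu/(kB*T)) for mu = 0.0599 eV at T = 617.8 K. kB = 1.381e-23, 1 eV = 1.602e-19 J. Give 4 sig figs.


Step 1: Convert mu to Joules: 0.0599*1.602e-19 = 9.596e-21 J
Step 2: kB*T = 1.381e-23*617.8 = 8.532e-21 J
Step 3: mu/(kB*T) = 1.125
Step 4: z = exp(1.125) = 3.079

3.079


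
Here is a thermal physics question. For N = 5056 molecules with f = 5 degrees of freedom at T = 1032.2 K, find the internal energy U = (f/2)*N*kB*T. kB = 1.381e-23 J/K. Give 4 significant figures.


Step 1: f/2 = 5/2 = 2.5
Step 2: N*kB*T = 5056*1.381e-23*1032.2 = 7.207e-17
Step 3: U = 2.5 * 7.207e-17 = 1.802e-16 J

1.802e-16


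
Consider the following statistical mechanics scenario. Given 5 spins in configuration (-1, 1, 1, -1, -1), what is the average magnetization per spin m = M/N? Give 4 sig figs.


Step 1: Count up spins (+1): 2, down spins (-1): 3
Step 2: Total magnetization M = 2 - 3 = -1
Step 3: m = M/N = -1/5 = -0.2

-0.2


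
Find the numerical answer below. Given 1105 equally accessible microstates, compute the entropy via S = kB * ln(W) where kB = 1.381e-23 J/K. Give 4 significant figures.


Step 1: ln(W) = ln(1105) = 7.008
Step 2: S = kB * ln(W) = 1.381e-23 * 7.008
Step 3: S = 9.677e-23 J/K

9.677e-23


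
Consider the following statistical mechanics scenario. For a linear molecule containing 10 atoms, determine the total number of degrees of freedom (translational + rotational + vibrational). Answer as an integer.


Step 1: Translational DOF = 3
Step 2: Rotational DOF (linear) = 2
Step 3: Vibrational DOF = 3*10 - 5 = 25
Step 4: Total = 3 + 2 + 25 = 30

30


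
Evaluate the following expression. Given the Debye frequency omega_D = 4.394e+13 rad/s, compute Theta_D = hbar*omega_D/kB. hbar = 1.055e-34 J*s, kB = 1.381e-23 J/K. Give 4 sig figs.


Step 1: hbar*omega_D = 1.055e-34 * 4.394e+13 = 4.636e-21 J
Step 2: Theta_D = 4.636e-21 / 1.381e-23
Step 3: Theta_D = 335.7 K

335.7


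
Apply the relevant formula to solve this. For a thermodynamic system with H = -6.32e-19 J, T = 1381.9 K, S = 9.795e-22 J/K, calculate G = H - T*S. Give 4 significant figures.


Step 1: T*S = 1381.9 * 9.795e-22 = 1.354e-18 J
Step 2: G = H - T*S = -6.32e-19 - 1.354e-18
Step 3: G = -1.986e-18 J

-1.986e-18


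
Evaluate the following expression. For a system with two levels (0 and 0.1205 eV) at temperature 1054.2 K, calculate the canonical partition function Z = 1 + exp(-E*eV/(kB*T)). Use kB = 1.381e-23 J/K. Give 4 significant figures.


Step 1: Compute beta*E = E*eV/(kB*T) = 0.1205*1.602e-19/(1.381e-23*1054.2) = 1.326
Step 2: exp(-beta*E) = exp(-1.326) = 0.2655
Step 3: Z = 1 + 0.2655 = 1.266

1.266


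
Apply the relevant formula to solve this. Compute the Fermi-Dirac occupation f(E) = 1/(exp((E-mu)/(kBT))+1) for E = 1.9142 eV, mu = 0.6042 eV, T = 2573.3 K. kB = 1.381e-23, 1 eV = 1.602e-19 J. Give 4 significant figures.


Step 1: (E - mu) = 1.9142 - 0.6042 = 1.31 eV
Step 2: Convert: (E-mu)*eV = 2.099e-19 J
Step 3: x = (E-mu)*eV/(kB*T) = 5.905
Step 4: f = 1/(exp(5.905)+1) = 0.002717

0.002717


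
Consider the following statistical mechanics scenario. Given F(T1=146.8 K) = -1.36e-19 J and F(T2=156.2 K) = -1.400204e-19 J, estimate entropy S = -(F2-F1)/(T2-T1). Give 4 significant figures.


Step 1: dF = F2 - F1 = -1.400204e-19 - (-1.36e-19) = -4.0204e-21 J
Step 2: dT = T2 - T1 = 156.2 - 146.8 = 9.4 K
Step 3: S = -dF/dT = -(-4.0204e-21)/9.4 = 4.277e-22 J/K

4.277e-22


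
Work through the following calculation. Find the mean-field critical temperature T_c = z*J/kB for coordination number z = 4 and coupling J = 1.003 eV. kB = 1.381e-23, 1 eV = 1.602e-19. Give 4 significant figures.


Step 1: z*J = 4*1.003 = 4.012 eV
Step 2: Convert to Joules: 4.012*1.602e-19 = 6.427e-19 J
Step 3: T_c = 6.427e-19 / 1.381e-23 = 4.654e+04 K

4.654e+04


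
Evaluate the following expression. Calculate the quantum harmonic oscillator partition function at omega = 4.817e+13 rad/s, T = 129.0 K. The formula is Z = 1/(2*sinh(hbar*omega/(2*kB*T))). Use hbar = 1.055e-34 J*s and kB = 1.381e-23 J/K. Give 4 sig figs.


Step 1: Compute x = hbar*omega/(kB*T) = 1.055e-34*4.817e+13/(1.381e-23*129.0) = 2.853
Step 2: x/2 = 1.426
Step 3: sinh(x/2) = 1.962
Step 4: Z = 1/(2*1.962) = 0.2549

0.2549


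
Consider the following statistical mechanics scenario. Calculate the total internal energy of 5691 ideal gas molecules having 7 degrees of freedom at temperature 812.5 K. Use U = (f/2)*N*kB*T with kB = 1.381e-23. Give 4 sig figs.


Step 1: f/2 = 7/2 = 3.5
Step 2: N*kB*T = 5691*1.381e-23*812.5 = 6.386e-17
Step 3: U = 3.5 * 6.386e-17 = 2.235e-16 J

2.235e-16


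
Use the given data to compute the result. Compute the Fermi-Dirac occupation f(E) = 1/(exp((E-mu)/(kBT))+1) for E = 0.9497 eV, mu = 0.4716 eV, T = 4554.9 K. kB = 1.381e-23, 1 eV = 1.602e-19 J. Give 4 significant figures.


Step 1: (E - mu) = 0.9497 - 0.4716 = 0.4781 eV
Step 2: Convert: (E-mu)*eV = 7.659e-20 J
Step 3: x = (E-mu)*eV/(kB*T) = 1.218
Step 4: f = 1/(exp(1.218)+1) = 0.2284

0.2284


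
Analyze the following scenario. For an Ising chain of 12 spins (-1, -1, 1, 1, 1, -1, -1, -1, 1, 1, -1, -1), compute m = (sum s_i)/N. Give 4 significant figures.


Step 1: Count up spins (+1): 5, down spins (-1): 7
Step 2: Total magnetization M = 5 - 7 = -2
Step 3: m = M/N = -2/12 = -0.1667

-0.1667


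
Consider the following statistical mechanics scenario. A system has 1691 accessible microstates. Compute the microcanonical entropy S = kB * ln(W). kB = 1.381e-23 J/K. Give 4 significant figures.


Step 1: ln(W) = ln(1691) = 7.433
Step 2: S = kB * ln(W) = 1.381e-23 * 7.433
Step 3: S = 1.027e-22 J/K

1.027e-22


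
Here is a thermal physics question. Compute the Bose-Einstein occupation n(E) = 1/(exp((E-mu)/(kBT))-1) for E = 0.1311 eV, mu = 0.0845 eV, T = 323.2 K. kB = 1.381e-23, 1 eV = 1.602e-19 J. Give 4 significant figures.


Step 1: (E - mu) = 0.0466 eV
Step 2: x = (E-mu)*eV/(kB*T) = 0.0466*1.602e-19/(1.381e-23*323.2) = 1.673
Step 3: exp(x) = 5.326
Step 4: n = 1/(exp(x)-1) = 0.2312

0.2312


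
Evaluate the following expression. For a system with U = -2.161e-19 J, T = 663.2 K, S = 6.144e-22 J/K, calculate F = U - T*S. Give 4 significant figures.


Step 1: T*S = 663.2 * 6.144e-22 = 4.075e-19 J
Step 2: F = U - T*S = -2.161e-19 - 4.075e-19
Step 3: F = -6.236e-19 J

-6.236e-19


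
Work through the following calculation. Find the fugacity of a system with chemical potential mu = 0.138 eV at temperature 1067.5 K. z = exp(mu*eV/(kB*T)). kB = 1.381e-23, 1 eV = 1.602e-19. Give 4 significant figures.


Step 1: Convert mu to Joules: 0.138*1.602e-19 = 2.211e-20 J
Step 2: kB*T = 1.381e-23*1067.5 = 1.474e-20 J
Step 3: mu/(kB*T) = 1.5
Step 4: z = exp(1.5) = 4.48

4.48


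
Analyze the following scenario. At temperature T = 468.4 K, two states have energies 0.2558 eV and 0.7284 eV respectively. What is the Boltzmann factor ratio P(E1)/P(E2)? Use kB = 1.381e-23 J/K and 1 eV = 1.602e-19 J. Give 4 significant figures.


Step 1: Compute energy difference dE = E1 - E2 = 0.2558 - 0.7284 = -0.4726 eV
Step 2: Convert to Joules: dE_J = -0.4726 * 1.602e-19 = -7.571e-20 J
Step 3: Compute exponent = -dE_J / (kB * T) = -(-7.571e-20) / (1.381e-23 * 468.4) = 11.7
Step 4: P(E1)/P(E2) = exp(11.7) = 1.211e+05

1.211e+05


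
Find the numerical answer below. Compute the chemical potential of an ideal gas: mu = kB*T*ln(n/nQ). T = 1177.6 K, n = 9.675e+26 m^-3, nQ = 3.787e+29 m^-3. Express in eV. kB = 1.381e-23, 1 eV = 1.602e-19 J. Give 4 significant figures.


Step 1: n/nQ = 9.675e+26/3.787e+29 = 0.002555
Step 2: ln(n/nQ) = -5.97
Step 3: mu = kB*T*ln(n/nQ) = 1.626e-20*-5.97 = -9.708e-20 J
Step 4: Convert to eV: -9.708e-20/1.602e-19 = -0.606 eV

-0.606


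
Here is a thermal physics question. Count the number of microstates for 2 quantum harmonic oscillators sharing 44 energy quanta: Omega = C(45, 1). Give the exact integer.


Step 1: Use binomial coefficient C(45, 1)
Step 2: Numerator = 45! / 44!
Step 3: Denominator = 1!
Step 4: Omega = 45

45


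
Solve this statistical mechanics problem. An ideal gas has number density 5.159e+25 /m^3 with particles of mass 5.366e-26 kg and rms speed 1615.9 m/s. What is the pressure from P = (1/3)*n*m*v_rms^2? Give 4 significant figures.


Step 1: v_rms^2 = 1615.9^2 = 2.611e+06
Step 2: n*m = 5.159e+25*5.366e-26 = 2.768
Step 3: P = (1/3)*2.768*2.611e+06 = 2.409e+06 Pa

2.409e+06


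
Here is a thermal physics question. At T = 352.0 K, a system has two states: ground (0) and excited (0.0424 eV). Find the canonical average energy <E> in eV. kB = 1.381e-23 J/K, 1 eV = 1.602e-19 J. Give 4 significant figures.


Step 1: beta*E = 0.0424*1.602e-19/(1.381e-23*352.0) = 1.397
Step 2: exp(-beta*E) = 0.2473
Step 3: <E> = 0.0424*0.2473/(1+0.2473) = 0.008406 eV

0.008406


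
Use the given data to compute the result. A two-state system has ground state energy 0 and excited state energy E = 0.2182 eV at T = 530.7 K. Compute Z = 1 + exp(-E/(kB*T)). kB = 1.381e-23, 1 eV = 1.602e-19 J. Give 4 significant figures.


Step 1: Compute beta*E = E*eV/(kB*T) = 0.2182*1.602e-19/(1.381e-23*530.7) = 4.77
Step 2: exp(-beta*E) = exp(-4.77) = 0.008484
Step 3: Z = 1 + 0.008484 = 1.008

1.008


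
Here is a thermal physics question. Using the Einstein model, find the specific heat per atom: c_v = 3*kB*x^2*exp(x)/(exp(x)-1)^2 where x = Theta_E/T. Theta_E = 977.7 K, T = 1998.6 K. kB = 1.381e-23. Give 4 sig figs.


Step 1: x = Theta_E/T = 977.7/1998.6 = 0.4892
Step 2: x^2 = 0.2393
Step 3: exp(x) = 1.631
Step 4: c_v = 3*1.381e-23*0.2393*1.631/(1.631-1)^2 = 4.061e-23

4.061e-23


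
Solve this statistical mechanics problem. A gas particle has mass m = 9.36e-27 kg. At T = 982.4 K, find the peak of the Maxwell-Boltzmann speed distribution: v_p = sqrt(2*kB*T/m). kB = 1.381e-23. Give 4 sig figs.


Step 1: Numerator = 2*kB*T = 2*1.381e-23*982.4 = 2.713e-20
Step 2: Ratio = 2.713e-20 / 9.36e-27 = 2.899e+06
Step 3: v_p = sqrt(2.899e+06) = 1703 m/s

1703


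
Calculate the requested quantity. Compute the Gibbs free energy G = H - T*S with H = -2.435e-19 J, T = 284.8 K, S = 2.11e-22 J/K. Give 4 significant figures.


Step 1: T*S = 284.8 * 2.11e-22 = 6.009e-20 J
Step 2: G = H - T*S = -2.435e-19 - 6.009e-20
Step 3: G = -3.036e-19 J

-3.036e-19


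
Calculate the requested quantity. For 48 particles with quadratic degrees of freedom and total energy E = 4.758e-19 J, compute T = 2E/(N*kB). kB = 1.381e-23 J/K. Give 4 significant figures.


Step 1: Numerator = 2*E = 2*4.758e-19 = 9.516e-19 J
Step 2: Denominator = N*kB = 48*1.381e-23 = 6.629e-22
Step 3: T = 9.516e-19 / 6.629e-22 = 1436 K

1436


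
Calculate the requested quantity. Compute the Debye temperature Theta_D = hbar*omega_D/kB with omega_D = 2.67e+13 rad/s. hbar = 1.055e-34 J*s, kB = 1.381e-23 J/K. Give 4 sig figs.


Step 1: hbar*omega_D = 1.055e-34 * 2.67e+13 = 2.817e-21 J
Step 2: Theta_D = 2.817e-21 / 1.381e-23
Step 3: Theta_D = 204 K

204


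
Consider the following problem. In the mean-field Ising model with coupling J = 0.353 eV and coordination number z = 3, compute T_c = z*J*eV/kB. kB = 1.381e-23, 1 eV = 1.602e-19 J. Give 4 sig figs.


Step 1: z*J = 3*0.353 = 1.059 eV
Step 2: Convert to Joules: 1.059*1.602e-19 = 1.697e-19 J
Step 3: T_c = 1.697e-19 / 1.381e-23 = 1.228e+04 K

1.228e+04


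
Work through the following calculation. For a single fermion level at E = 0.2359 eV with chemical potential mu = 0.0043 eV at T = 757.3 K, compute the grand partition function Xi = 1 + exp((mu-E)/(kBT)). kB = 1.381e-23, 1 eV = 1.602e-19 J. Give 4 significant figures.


Step 1: (mu - E) = 0.0043 - 0.2359 = -0.2316 eV
Step 2: x = (mu-E)*eV/(kB*T) = -0.2316*1.602e-19/(1.381e-23*757.3) = -3.548
Step 3: exp(x) = 0.02879
Step 4: Xi = 1 + 0.02879 = 1.029

1.029


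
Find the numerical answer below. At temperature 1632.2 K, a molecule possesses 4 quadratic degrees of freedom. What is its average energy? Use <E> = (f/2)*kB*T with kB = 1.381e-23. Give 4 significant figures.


Step 1: f/2 = 4/2 = 2
Step 2: kB*T = 1.381e-23 * 1632.2 = 2.254e-20
Step 3: <E> = 2 * 2.254e-20 = 4.508e-20 J

4.508e-20


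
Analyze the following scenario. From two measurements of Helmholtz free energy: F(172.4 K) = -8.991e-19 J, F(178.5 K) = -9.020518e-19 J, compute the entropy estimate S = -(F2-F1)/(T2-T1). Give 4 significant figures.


Step 1: dF = F2 - F1 = -9.020518e-19 - (-8.991e-19) = -2.9518e-21 J
Step 2: dT = T2 - T1 = 178.5 - 172.4 = 6.1 K
Step 3: S = -dF/dT = -(-2.9518e-21)/6.1 = 4.839e-22 J/K

4.839e-22


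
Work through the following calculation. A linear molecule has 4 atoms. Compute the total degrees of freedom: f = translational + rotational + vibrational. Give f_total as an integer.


Step 1: Translational DOF = 3
Step 2: Rotational DOF (linear) = 2
Step 3: Vibrational DOF = 3*4 - 5 = 7
Step 4: Total = 3 + 2 + 7 = 12

12


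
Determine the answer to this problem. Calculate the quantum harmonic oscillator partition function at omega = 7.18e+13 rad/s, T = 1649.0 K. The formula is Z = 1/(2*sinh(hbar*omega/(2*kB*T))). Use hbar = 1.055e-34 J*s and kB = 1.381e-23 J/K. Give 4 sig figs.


Step 1: Compute x = hbar*omega/(kB*T) = 1.055e-34*7.18e+13/(1.381e-23*1649.0) = 0.3326
Step 2: x/2 = 0.1663
Step 3: sinh(x/2) = 0.1671
Step 4: Z = 1/(2*0.1671) = 2.993

2.993


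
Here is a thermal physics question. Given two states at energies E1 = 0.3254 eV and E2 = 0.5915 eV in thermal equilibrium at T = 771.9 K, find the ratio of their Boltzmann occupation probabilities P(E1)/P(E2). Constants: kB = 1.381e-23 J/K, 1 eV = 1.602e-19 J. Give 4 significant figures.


Step 1: Compute energy difference dE = E1 - E2 = 0.3254 - 0.5915 = -0.2661 eV
Step 2: Convert to Joules: dE_J = -0.2661 * 1.602e-19 = -4.263e-20 J
Step 3: Compute exponent = -dE_J / (kB * T) = -(-4.263e-20) / (1.381e-23 * 771.9) = 3.999
Step 4: P(E1)/P(E2) = exp(3.999) = 54.54

54.54


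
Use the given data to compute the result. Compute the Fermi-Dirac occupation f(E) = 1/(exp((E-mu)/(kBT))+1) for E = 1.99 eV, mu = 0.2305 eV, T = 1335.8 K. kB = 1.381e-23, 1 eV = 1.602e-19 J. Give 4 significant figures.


Step 1: (E - mu) = 1.99 - 0.2305 = 1.76 eV
Step 2: Convert: (E-mu)*eV = 2.819e-19 J
Step 3: x = (E-mu)*eV/(kB*T) = 15.28
Step 4: f = 1/(exp(15.28)+1) = 2.313e-07

2.313e-07


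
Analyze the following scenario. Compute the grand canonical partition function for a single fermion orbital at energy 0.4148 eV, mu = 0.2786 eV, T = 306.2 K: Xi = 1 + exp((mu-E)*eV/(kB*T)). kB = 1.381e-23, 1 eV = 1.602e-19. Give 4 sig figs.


Step 1: (mu - E) = 0.2786 - 0.4148 = -0.1362 eV
Step 2: x = (mu-E)*eV/(kB*T) = -0.1362*1.602e-19/(1.381e-23*306.2) = -5.16
Step 3: exp(x) = 0.005742
Step 4: Xi = 1 + 0.005742 = 1.006

1.006


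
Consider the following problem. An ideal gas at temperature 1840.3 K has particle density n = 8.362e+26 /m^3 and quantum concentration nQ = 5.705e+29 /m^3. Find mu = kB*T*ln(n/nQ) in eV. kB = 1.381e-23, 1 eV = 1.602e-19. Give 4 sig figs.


Step 1: n/nQ = 8.362e+26/5.705e+29 = 0.001466
Step 2: ln(n/nQ) = -6.525
Step 3: mu = kB*T*ln(n/nQ) = 2.541e-20*-6.525 = -1.658e-19 J
Step 4: Convert to eV: -1.658e-19/1.602e-19 = -1.035 eV

-1.035


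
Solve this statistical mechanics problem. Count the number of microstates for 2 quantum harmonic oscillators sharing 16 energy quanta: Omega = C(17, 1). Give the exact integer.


Step 1: Use binomial coefficient C(17, 1)
Step 2: Numerator = 17! / 16!
Step 3: Denominator = 1!
Step 4: Omega = 17

17


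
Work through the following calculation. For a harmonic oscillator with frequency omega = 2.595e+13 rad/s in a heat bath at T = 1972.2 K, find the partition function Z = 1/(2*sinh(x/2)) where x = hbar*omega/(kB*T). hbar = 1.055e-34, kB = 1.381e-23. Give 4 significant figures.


Step 1: Compute x = hbar*omega/(kB*T) = 1.055e-34*2.595e+13/(1.381e-23*1972.2) = 0.1005
Step 2: x/2 = 0.05026
Step 3: sinh(x/2) = 0.05028
Step 4: Z = 1/(2*0.05028) = 9.944

9.944


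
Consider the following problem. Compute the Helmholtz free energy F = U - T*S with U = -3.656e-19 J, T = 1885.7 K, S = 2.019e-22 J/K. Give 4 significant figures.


Step 1: T*S = 1885.7 * 2.019e-22 = 3.807e-19 J
Step 2: F = U - T*S = -3.656e-19 - 3.807e-19
Step 3: F = -7.463e-19 J

-7.463e-19


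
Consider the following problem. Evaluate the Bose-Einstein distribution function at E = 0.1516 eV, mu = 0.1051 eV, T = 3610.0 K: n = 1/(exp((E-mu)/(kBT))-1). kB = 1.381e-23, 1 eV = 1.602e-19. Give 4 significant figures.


Step 1: (E - mu) = 0.0465 eV
Step 2: x = (E-mu)*eV/(kB*T) = 0.0465*1.602e-19/(1.381e-23*3610.0) = 0.1494
Step 3: exp(x) = 1.161
Step 4: n = 1/(exp(x)-1) = 6.205

6.205


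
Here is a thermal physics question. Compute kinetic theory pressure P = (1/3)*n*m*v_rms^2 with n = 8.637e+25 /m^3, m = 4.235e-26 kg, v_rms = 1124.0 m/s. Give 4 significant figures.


Step 1: v_rms^2 = 1124.0^2 = 1.263e+06
Step 2: n*m = 8.637e+25*4.235e-26 = 3.658
Step 3: P = (1/3)*3.658*1.263e+06 = 1.54e+06 Pa

1.54e+06


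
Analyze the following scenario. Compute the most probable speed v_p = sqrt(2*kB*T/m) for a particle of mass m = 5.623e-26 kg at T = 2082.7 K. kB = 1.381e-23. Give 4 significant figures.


Step 1: Numerator = 2*kB*T = 2*1.381e-23*2082.7 = 5.752e-20
Step 2: Ratio = 5.752e-20 / 5.623e-26 = 1.023e+06
Step 3: v_p = sqrt(1.023e+06) = 1011 m/s

1011


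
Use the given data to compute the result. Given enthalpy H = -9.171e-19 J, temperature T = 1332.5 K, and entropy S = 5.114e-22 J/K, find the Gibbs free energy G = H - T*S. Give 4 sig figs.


Step 1: T*S = 1332.5 * 5.114e-22 = 6.814e-19 J
Step 2: G = H - T*S = -9.171e-19 - 6.814e-19
Step 3: G = -1.599e-18 J

-1.599e-18


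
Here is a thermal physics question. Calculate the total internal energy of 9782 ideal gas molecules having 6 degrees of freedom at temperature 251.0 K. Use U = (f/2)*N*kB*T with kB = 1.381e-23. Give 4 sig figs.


Step 1: f/2 = 6/2 = 3.0
Step 2: N*kB*T = 9782*1.381e-23*251.0 = 3.391e-17
Step 3: U = 3.0 * 3.391e-17 = 1.017e-16 J

1.017e-16


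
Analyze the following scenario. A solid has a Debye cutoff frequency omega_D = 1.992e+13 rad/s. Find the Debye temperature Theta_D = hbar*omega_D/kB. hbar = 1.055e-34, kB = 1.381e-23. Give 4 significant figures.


Step 1: hbar*omega_D = 1.055e-34 * 1.992e+13 = 2.102e-21 J
Step 2: Theta_D = 2.102e-21 / 1.381e-23
Step 3: Theta_D = 152.2 K

152.2


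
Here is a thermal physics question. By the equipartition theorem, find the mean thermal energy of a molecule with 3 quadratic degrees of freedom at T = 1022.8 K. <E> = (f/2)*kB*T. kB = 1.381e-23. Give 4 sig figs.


Step 1: f/2 = 3/2 = 1.5
Step 2: kB*T = 1.381e-23 * 1022.8 = 1.412e-20
Step 3: <E> = 1.5 * 1.412e-20 = 2.119e-20 J

2.119e-20


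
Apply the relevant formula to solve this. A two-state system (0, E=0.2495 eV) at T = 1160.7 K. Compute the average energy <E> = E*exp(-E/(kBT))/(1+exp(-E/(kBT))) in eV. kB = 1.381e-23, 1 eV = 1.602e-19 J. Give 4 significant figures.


Step 1: beta*E = 0.2495*1.602e-19/(1.381e-23*1160.7) = 2.494
Step 2: exp(-beta*E) = 0.08262
Step 3: <E> = 0.2495*0.08262/(1+0.08262) = 0.01904 eV

0.01904


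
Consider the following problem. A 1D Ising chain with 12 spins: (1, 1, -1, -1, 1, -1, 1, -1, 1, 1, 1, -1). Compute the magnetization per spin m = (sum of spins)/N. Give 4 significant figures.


Step 1: Count up spins (+1): 7, down spins (-1): 5
Step 2: Total magnetization M = 7 - 5 = 2
Step 3: m = M/N = 2/12 = 0.1667

0.1667


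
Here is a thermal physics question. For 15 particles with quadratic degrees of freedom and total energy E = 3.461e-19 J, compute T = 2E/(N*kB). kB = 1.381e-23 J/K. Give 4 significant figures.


Step 1: Numerator = 2*E = 2*3.461e-19 = 6.922e-19 J
Step 2: Denominator = N*kB = 15*1.381e-23 = 2.071e-22
Step 3: T = 6.922e-19 / 2.071e-22 = 3342 K

3342


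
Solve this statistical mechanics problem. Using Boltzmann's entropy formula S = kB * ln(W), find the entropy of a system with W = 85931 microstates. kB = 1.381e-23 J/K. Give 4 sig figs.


Step 1: ln(W) = ln(85931) = 11.36
Step 2: S = kB * ln(W) = 1.381e-23 * 11.36
Step 3: S = 1.569e-22 J/K

1.569e-22


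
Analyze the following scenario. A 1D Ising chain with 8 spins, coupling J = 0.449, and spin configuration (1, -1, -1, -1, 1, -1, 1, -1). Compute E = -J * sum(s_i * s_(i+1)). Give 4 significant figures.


Step 1: Nearest-neighbor products: -1, 1, 1, -1, -1, -1, -1
Step 2: Sum of products = -3
Step 3: E = -0.449 * -3 = 1.347

1.347


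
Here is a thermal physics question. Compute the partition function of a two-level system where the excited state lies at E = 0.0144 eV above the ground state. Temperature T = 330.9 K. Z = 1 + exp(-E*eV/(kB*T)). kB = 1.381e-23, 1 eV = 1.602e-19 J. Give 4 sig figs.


Step 1: Compute beta*E = E*eV/(kB*T) = 0.0144*1.602e-19/(1.381e-23*330.9) = 0.5048
Step 2: exp(-beta*E) = exp(-0.5048) = 0.6036
Step 3: Z = 1 + 0.6036 = 1.604

1.604


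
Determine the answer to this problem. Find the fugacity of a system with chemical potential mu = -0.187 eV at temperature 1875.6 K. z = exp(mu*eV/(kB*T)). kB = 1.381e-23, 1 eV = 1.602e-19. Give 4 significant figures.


Step 1: Convert mu to Joules: -0.187*1.602e-19 = -2.996e-20 J
Step 2: kB*T = 1.381e-23*1875.6 = 2.59e-20 J
Step 3: mu/(kB*T) = -1.157
Step 4: z = exp(-1.157) = 0.3146

0.3146


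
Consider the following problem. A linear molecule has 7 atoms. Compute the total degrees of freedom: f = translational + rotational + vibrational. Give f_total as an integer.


Step 1: Translational DOF = 3
Step 2: Rotational DOF (linear) = 2
Step 3: Vibrational DOF = 3*7 - 5 = 16
Step 4: Total = 3 + 2 + 16 = 21

21


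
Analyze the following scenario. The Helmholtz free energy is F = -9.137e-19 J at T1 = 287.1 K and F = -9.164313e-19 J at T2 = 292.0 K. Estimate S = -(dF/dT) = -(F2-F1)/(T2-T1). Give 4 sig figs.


Step 1: dF = F2 - F1 = -9.164313e-19 - (-9.137e-19) = -2.7313e-21 J
Step 2: dT = T2 - T1 = 292.0 - 287.1 = 4.9 K
Step 3: S = -dF/dT = -(-2.7313e-21)/4.9 = 5.574e-22 J/K

5.574e-22


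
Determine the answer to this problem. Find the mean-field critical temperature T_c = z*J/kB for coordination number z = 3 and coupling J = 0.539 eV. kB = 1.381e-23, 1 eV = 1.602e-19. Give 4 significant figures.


Step 1: z*J = 3*0.539 = 1.617 eV
Step 2: Convert to Joules: 1.617*1.602e-19 = 2.59e-19 J
Step 3: T_c = 2.59e-19 / 1.381e-23 = 1.876e+04 K

1.876e+04


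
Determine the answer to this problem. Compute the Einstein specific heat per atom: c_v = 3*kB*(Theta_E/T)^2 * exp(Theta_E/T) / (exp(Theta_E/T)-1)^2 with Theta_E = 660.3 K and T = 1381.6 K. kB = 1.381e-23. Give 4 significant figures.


Step 1: x = Theta_E/T = 660.3/1381.6 = 0.4779
Step 2: x^2 = 0.2284
Step 3: exp(x) = 1.613
Step 4: c_v = 3*1.381e-23*0.2284*1.613/(1.613-1)^2 = 4.065e-23

4.065e-23


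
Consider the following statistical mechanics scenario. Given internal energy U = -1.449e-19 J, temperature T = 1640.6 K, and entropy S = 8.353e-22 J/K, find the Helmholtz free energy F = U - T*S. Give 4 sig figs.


Step 1: T*S = 1640.6 * 8.353e-22 = 1.37e-18 J
Step 2: F = U - T*S = -1.449e-19 - 1.37e-18
Step 3: F = -1.515e-18 J

-1.515e-18


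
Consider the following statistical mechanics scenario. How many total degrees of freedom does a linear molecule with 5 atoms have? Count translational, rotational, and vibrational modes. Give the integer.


Step 1: Translational DOF = 3
Step 2: Rotational DOF (linear) = 2
Step 3: Vibrational DOF = 3*5 - 5 = 10
Step 4: Total = 3 + 2 + 10 = 15

15


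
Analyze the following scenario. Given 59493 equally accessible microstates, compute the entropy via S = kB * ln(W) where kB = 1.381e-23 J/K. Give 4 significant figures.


Step 1: ln(W) = ln(59493) = 10.99
Step 2: S = kB * ln(W) = 1.381e-23 * 10.99
Step 3: S = 1.518e-22 J/K

1.518e-22


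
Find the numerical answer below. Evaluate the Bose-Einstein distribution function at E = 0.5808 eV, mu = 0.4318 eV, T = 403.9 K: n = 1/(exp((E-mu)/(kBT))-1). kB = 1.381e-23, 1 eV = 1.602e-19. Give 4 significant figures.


Step 1: (E - mu) = 0.149 eV
Step 2: x = (E-mu)*eV/(kB*T) = 0.149*1.602e-19/(1.381e-23*403.9) = 4.279
Step 3: exp(x) = 72.2
Step 4: n = 1/(exp(x)-1) = 0.01405

0.01405


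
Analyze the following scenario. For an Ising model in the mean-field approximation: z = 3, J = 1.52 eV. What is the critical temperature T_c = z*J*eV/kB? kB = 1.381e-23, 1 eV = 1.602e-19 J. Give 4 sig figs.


Step 1: z*J = 3*1.52 = 4.56 eV
Step 2: Convert to Joules: 4.56*1.602e-19 = 7.305e-19 J
Step 3: T_c = 7.305e-19 / 1.381e-23 = 5.29e+04 K

5.29e+04


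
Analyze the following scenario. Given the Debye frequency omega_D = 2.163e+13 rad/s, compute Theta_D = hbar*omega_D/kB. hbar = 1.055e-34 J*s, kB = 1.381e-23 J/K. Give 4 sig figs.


Step 1: hbar*omega_D = 1.055e-34 * 2.163e+13 = 2.282e-21 J
Step 2: Theta_D = 2.282e-21 / 1.381e-23
Step 3: Theta_D = 165.2 K

165.2


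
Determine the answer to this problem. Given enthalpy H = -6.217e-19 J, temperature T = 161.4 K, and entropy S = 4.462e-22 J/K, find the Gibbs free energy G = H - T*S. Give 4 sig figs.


Step 1: T*S = 161.4 * 4.462e-22 = 7.202e-20 J
Step 2: G = H - T*S = -6.217e-19 - 7.202e-20
Step 3: G = -6.937e-19 J

-6.937e-19


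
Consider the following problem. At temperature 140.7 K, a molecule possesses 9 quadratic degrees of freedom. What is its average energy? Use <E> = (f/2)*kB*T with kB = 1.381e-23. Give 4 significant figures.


Step 1: f/2 = 9/2 = 4.5
Step 2: kB*T = 1.381e-23 * 140.7 = 1.943e-21
Step 3: <E> = 4.5 * 1.943e-21 = 8.744e-21 J

8.744e-21


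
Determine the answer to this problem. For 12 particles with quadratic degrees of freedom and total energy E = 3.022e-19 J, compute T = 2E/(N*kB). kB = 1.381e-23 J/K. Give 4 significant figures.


Step 1: Numerator = 2*E = 2*3.022e-19 = 6.044e-19 J
Step 2: Denominator = N*kB = 12*1.381e-23 = 1.657e-22
Step 3: T = 6.044e-19 / 1.657e-22 = 3647 K

3647


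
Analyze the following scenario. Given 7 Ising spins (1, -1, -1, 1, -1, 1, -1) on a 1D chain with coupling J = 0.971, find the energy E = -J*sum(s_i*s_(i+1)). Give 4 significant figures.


Step 1: Nearest-neighbor products: -1, 1, -1, -1, -1, -1
Step 2: Sum of products = -4
Step 3: E = -0.971 * -4 = 3.884

3.884


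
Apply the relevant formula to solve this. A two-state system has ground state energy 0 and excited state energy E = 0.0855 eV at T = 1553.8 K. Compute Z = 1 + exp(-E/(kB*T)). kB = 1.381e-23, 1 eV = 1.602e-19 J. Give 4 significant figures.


Step 1: Compute beta*E = E*eV/(kB*T) = 0.0855*1.602e-19/(1.381e-23*1553.8) = 0.6383
Step 2: exp(-beta*E) = exp(-0.6383) = 0.5282
Step 3: Z = 1 + 0.5282 = 1.528

1.528


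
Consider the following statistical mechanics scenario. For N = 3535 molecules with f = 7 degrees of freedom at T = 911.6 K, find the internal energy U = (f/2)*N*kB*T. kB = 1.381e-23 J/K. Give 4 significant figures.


Step 1: f/2 = 7/2 = 3.5
Step 2: N*kB*T = 3535*1.381e-23*911.6 = 4.45e-17
Step 3: U = 3.5 * 4.45e-17 = 1.558e-16 J

1.558e-16


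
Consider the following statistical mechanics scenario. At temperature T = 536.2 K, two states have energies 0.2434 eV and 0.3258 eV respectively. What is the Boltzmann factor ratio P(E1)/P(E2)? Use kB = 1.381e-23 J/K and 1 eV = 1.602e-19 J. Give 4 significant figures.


Step 1: Compute energy difference dE = E1 - E2 = 0.2434 - 0.3258 = -0.0824 eV
Step 2: Convert to Joules: dE_J = -0.0824 * 1.602e-19 = -1.32e-20 J
Step 3: Compute exponent = -dE_J / (kB * T) = -(-1.32e-20) / (1.381e-23 * 536.2) = 1.783
Step 4: P(E1)/P(E2) = exp(1.783) = 5.946

5.946


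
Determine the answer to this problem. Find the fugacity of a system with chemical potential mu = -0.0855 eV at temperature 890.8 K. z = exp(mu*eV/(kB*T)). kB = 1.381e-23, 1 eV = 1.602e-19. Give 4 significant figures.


Step 1: Convert mu to Joules: -0.0855*1.602e-19 = -1.37e-20 J
Step 2: kB*T = 1.381e-23*890.8 = 1.23e-20 J
Step 3: mu/(kB*T) = -1.113
Step 4: z = exp(-1.113) = 0.3284

0.3284


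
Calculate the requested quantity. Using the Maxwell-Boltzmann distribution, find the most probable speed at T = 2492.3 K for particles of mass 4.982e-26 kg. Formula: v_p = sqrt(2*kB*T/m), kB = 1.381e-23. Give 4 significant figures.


Step 1: Numerator = 2*kB*T = 2*1.381e-23*2492.3 = 6.884e-20
Step 2: Ratio = 6.884e-20 / 4.982e-26 = 1.382e+06
Step 3: v_p = sqrt(1.382e+06) = 1175 m/s

1175
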